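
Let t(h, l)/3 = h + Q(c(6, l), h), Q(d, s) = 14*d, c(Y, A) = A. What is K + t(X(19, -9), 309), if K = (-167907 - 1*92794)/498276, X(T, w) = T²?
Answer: 7005998135/498276 ≈ 14060.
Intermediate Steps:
K = -260701/498276 (K = (-167907 - 92794)*(1/498276) = -260701*1/498276 = -260701/498276 ≈ -0.52321)
t(h, l) = 3*h + 42*l (t(h, l) = 3*(h + 14*l) = 3*h + 42*l)
K + t(X(19, -9), 309) = -260701/498276 + (3*19² + 42*309) = -260701/498276 + (3*361 + 12978) = -260701/498276 + (1083 + 12978) = -260701/498276 + 14061 = 7005998135/498276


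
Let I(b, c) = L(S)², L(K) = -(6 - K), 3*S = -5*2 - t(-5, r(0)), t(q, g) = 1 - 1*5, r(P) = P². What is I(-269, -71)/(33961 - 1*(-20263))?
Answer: 4/3389 ≈ 0.0011803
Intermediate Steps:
t(q, g) = -4 (t(q, g) = 1 - 5 = -4)
S = -2 (S = (-5*2 - 1*(-4))/3 = (-10 + 4)/3 = (⅓)*(-6) = -2)
L(K) = -6 + K
I(b, c) = 64 (I(b, c) = (-6 - 2)² = (-8)² = 64)
I(-269, -71)/(33961 - 1*(-20263)) = 64/(33961 - 1*(-20263)) = 64/(33961 + 20263) = 64/54224 = 64*(1/54224) = 4/3389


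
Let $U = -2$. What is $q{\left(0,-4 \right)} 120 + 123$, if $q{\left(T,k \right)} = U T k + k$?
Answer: $-357$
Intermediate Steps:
$q{\left(T,k \right)} = k - 2 T k$ ($q{\left(T,k \right)} = - 2 T k + k = k - 2 T k$)
$q{\left(0,-4 \right)} 120 + 123 = - 4 \left(1 - 0\right) 120 + 123 = - 4 \left(1 + 0\right) 120 + 123 = \left(-4\right) 1 \cdot 120 + 123 = \left(-4\right) 120 + 123 = -480 + 123 = -357$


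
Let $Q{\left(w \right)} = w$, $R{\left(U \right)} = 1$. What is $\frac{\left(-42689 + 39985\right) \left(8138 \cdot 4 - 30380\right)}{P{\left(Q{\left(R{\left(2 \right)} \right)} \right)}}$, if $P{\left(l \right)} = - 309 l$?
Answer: $\frac{1957696}{103} \approx 19007.0$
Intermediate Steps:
$\frac{\left(-42689 + 39985\right) \left(8138 \cdot 4 - 30380\right)}{P{\left(Q{\left(R{\left(2 \right)} \right)} \right)}} = \frac{\left(-42689 + 39985\right) \left(8138 \cdot 4 - 30380\right)}{\left(-309\right) 1} = \frac{\left(-2704\right) \left(32552 - 30380\right)}{-309} = \left(-2704\right) 2172 \left(- \frac{1}{309}\right) = \left(-5873088\right) \left(- \frac{1}{309}\right) = \frac{1957696}{103}$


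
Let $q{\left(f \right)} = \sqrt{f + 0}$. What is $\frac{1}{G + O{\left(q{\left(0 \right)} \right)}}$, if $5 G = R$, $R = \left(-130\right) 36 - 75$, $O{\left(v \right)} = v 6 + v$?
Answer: $- \frac{1}{951} \approx -0.0010515$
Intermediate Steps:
$q{\left(f \right)} = \sqrt{f}$
$O{\left(v \right)} = 7 v$ ($O{\left(v \right)} = 6 v + v = 7 v$)
$R = -4755$ ($R = -4680 - 75 = -4755$)
$G = -951$ ($G = \frac{1}{5} \left(-4755\right) = -951$)
$\frac{1}{G + O{\left(q{\left(0 \right)} \right)}} = \frac{1}{-951 + 7 \sqrt{0}} = \frac{1}{-951 + 7 \cdot 0} = \frac{1}{-951 + 0} = \frac{1}{-951} = - \frac{1}{951}$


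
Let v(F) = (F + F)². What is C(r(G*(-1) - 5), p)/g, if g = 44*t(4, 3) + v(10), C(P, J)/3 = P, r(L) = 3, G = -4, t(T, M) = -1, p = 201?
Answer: 9/356 ≈ 0.025281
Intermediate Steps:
C(P, J) = 3*P
v(F) = 4*F² (v(F) = (2*F)² = 4*F²)
g = 356 (g = 44*(-1) + 4*10² = -44 + 4*100 = -44 + 400 = 356)
C(r(G*(-1) - 5), p)/g = (3*3)/356 = 9*(1/356) = 9/356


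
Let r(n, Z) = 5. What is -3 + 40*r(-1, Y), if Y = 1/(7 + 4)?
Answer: 197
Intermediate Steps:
Y = 1/11 ≈ 0.090909
-3 + 40*r(-1, Y) = -3 + 40*5 = -3 + 200 = 197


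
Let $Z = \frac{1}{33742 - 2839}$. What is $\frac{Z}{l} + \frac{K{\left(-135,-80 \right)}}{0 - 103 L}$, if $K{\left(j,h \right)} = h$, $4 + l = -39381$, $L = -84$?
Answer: $- \frac{8114098421}{877539666255} \approx -0.0092464$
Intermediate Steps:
$l = -39385$ ($l = -4 - 39381 = -39385$)
$Z = \frac{1}{30903} \approx 3.2359 \cdot 10^{-5}$
$\frac{Z}{l} + \frac{K{\left(-135,-80 \right)}}{0 - 103 L} = \frac{1}{30903 \left(-39385\right)} - \frac{80}{0 - -8652} = \frac{1}{30903} \left(- \frac{1}{39385}\right) - \frac{80}{0 + 8652} = - \frac{1}{1217114655} - \frac{80}{8652} = - \frac{1}{1217114655} - \frac{20}{2163} = - \frac{8114098421}{877539666255}$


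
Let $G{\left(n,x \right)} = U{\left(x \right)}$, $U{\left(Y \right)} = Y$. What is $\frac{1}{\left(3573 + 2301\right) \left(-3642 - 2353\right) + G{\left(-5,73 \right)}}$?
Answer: $- \frac{1}{35214557} \approx -2.8397 \cdot 10^{-8}$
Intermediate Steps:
$G{\left(n,x \right)} = x$
$\frac{1}{\left(3573 + 2301\right) \left(-3642 - 2353\right) + G{\left(-5,73 \right)}} = \frac{1}{\left(3573 + 2301\right) \left(-3642 - 2353\right) + 73} = \frac{1}{5874 \left(-5995\right) + 73} = \frac{1}{-35214630 + 73} = \frac{1}{-35214557} = - \frac{1}{35214557}$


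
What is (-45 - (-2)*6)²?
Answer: 1089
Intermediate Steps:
(-45 - (-2)*6)² = (-45 - 1*(-12))² = (-45 + 12)² = (-33)² = 1089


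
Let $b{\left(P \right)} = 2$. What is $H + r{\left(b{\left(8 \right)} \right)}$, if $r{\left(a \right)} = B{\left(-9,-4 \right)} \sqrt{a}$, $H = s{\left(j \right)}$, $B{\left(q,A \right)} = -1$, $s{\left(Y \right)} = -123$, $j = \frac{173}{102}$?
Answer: $-123 - \sqrt{2} \approx -124.41$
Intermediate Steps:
$j = \frac{173}{102}$ ($j = 173 \cdot \frac{1}{102} = \frac{173}{102} \approx 1.6961$)
$H = -123$
$r{\left(a \right)} = - \sqrt{a}$
$H + r{\left(b{\left(8 \right)} \right)} = -123 - \sqrt{2}$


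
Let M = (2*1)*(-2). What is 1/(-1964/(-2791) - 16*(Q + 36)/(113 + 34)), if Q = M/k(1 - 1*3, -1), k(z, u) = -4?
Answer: -410277/1363564 ≈ -0.30089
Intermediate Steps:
M = -4 (M = 2*(-2) = -4)
Q = 1 (Q = -4/(-4) = -4*(-¼) = 1)
1/(-1964/(-2791) - 16*(Q + 36)/(113 + 34)) = 1/(-1964/(-2791) - 16*(1 + 36)/(113 + 34)) = 1/(-1964*(-1/2791) - 592/147) = 1/(1964/2791 - 592/147) = 1/(-1363564/410277) = -410277/1363564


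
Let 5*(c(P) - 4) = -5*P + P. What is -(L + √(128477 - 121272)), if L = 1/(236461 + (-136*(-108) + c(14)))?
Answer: -5/1255709 - √7205 ≈ -84.882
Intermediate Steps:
c(P) = 4 - 4*P/5 (c(P) = 4 + (-5*P + P)/5 = 4 + (-4*P)/5 = 4 - 4*P/5)
L = 5/1255709 (L = 1/(236461 + (-136*(-108) + (4 - ⅘*14))) = 1/(236461 + (14688 + (4 - 56/5))) = 1/(236461 + (14688 - 36/5)) = 1/(236461 + 73404/5) = 1/(1255709/5) = 5/1255709 ≈ 3.9818e-6)
-(L + √(128477 - 121272)) = -(5/1255709 + √(128477 - 121272)) = -(5/1255709 + √7205) = -5/1255709 - √7205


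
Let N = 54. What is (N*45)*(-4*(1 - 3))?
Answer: 19440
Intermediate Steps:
(N*45)*(-4*(1 - 3)) = (54*45)*(-4*(1 - 3)) = 2430*(-4*(-2)) = 2430*8 = 19440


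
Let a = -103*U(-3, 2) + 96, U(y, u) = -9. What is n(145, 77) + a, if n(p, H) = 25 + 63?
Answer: 1111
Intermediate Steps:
n(p, H) = 88
a = 1023 (a = -103*(-9) + 96 = 927 + 96 = 1023)
n(145, 77) + a = 88 + 1023 = 1111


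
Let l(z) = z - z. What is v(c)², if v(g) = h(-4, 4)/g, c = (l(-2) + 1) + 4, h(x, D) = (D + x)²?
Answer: 0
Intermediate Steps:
l(z) = 0
c = 5 (c = (0 + 1) + 4 = 1 + 4 = 5)
v(g) = 0 (v(g) = (4 - 4)²/g = 0²/g = 0/g = 0)
v(c)² = 0² = 0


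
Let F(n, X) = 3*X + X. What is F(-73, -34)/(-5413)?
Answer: 136/5413 ≈ 0.025125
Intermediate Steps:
F(n, X) = 4*X
F(-73, -34)/(-5413) = (4*(-34))/(-5413) = -136*(-1/5413) = 136/5413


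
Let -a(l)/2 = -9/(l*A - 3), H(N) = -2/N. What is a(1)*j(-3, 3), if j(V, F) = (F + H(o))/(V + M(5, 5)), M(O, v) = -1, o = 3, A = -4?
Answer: 3/2 ≈ 1.5000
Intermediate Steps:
a(l) = 18/(-3 - 4*l) (a(l) = -(-18)/(l*(-4) - 3) = -(-18)/(-4*l - 3) = -(-18)/(-3 - 4*l) = 18/(-3 - 4*l))
j(V, F) = (-⅔ + F)/(-1 + V) (j(V, F) = (F - 2/3)/(V - 1) = (F - 2*⅓)/(-1 + V) = (F - ⅔)/(-1 + V) = (-⅔ + F)/(-1 + V))
a(1)*j(-3, 3) = (-18/(3 + 4*1))*((-⅔ + 3)/(-1 - 3)) = (-18/(3 + 4))*((7/3)/(-4)) = (-18/7)*(-¼*7/3) = -18*⅐*(-7/12) = -18/7*(-7/12) = 3/2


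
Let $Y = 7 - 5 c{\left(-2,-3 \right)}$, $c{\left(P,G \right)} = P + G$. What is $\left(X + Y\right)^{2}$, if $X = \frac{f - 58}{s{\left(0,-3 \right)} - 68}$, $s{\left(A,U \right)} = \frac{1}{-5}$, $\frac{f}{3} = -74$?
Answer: $\frac{151585344}{116281} \approx 1303.6$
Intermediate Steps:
$c{\left(P,G \right)} = G + P$
$f = -222$ ($f = 3 \left(-74\right) = -222$)
$Y = 32$ ($Y = 7 - 5 \left(-3 - 2\right) = 7 - -25 = 7 + 25 = 32$)
$s{\left(A,U \right)} = - \frac{1}{5}$
$X = \frac{1400}{341}$ ($X = \frac{-222 - 58}{- \frac{1}{5} - 68} = - \frac{280}{- \frac{341}{5}} = \left(-280\right) \left(- \frac{5}{341}\right) = \frac{1400}{341} \approx 4.1056$)
$\left(X + Y\right)^{2} = \left(\frac{1400}{341} + 32\right)^{2} = \left(\frac{12312}{341}\right)^{2} = \frac{151585344}{116281}$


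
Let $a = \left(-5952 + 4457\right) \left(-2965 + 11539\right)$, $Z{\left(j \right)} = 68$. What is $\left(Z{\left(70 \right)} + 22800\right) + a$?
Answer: $-12795262$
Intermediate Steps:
$a = -12818130$ ($a = \left(-1495\right) 8574 = -12818130$)
$\left(Z{\left(70 \right)} + 22800\right) + a = \left(68 + 22800\right) - 12818130 = 22868 - 12818130 = -12795262$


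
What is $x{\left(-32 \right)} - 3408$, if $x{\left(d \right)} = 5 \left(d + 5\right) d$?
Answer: $912$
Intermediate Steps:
$x{\left(d \right)} = 5 d \left(5 + d\right)$ ($x{\left(d \right)} = 5 \left(5 + d\right) d = 5 d \left(5 + d\right)$)
$x{\left(-32 \right)} - 3408 = 5 \left(-32\right) \left(5 - 32\right) - 3408 = 5 \left(-32\right) \left(-27\right) - 3408 = 4320 - 3408 = 912$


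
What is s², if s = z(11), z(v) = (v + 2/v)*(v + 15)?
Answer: 10227204/121 ≈ 84522.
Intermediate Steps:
z(v) = (15 + v)*(v + 2/v) (z(v) = (v + 2/v)*(15 + v) = (15 + v)*(v + 2/v))
s = 3198/11 (s = 2 + 11² + 15*11 + 30/11 = 2 + 121 + 165 + 30*(1/11) = 2 + 121 + 165 + 30/11 = 3198/11 ≈ 290.73)
s² = (3198/11)² = 10227204/121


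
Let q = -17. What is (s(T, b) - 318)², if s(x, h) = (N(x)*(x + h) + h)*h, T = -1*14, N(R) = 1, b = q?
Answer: 248004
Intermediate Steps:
b = -17
T = -14
s(x, h) = h*(x + 2*h) (s(x, h) = (1*(x + h) + h)*h = (1*(h + x) + h)*h = ((h + x) + h)*h = (x + 2*h)*h = h*(x + 2*h))
(s(T, b) - 318)² = (-17*(-14 + 2*(-17)) - 318)² = (-17*(-14 - 34) - 318)² = (-17*(-48) - 318)² = (816 - 318)² = 498² = 248004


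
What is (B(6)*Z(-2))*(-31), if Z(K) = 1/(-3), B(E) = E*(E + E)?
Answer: 744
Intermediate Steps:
B(E) = 2*E**2 (B(E) = E*(2*E) = 2*E**2)
Z(K) = -1/3
(B(6)*Z(-2))*(-31) = ((2*6**2)*(-1/3))*(-31) = ((2*36)*(-1/3))*(-31) = (72*(-1/3))*(-31) = -24*(-31) = 744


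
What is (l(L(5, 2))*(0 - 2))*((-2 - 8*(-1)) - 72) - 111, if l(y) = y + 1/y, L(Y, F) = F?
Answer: 219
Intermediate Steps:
l(y) = y + 1/y
(l(L(5, 2))*(0 - 2))*((-2 - 8*(-1)) - 72) - 111 = ((2 + 1/2)*(0 - 2))*((-2 - 8*(-1)) - 72) - 111 = ((2 + 1/2)*(-2))*((-2 + 8) - 72) - 111 = ((5/2)*(-2))*(6 - 72) - 111 = -5*(-66) - 111 = 330 - 111 = 219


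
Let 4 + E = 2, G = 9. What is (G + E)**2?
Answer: 49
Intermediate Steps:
E = -2 (E = -4 + 2 = -2)
(G + E)**2 = (9 - 2)**2 = 7**2 = 49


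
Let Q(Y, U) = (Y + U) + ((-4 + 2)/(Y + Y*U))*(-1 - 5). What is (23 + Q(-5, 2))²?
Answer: 9216/25 ≈ 368.64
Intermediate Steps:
Q(Y, U) = U + Y + 12/(Y + U*Y) (Q(Y, U) = (U + Y) - 2/(Y + U*Y)*(-6) = (U + Y) + 12/(Y + U*Y) = U + Y + 12/(Y + U*Y))
(23 + Q(-5, 2))² = (23 + (12 + (-5)² + 2*(-5) + 2*(-5)² - 5*2²)/((-5)*(1 + 2)))² = (23 - ⅕*(12 + 25 - 10 + 2*25 - 5*4)/3)² = (23 - ⅕*⅓*(12 + 25 - 10 + 50 - 20))² = (23 - ⅕*⅓*57)² = (23 - 19/5)² = (96/5)² = 9216/25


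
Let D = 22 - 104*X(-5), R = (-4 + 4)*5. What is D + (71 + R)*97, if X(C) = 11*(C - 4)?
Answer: 17205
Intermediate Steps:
R = 0 (R = 0*5 = 0)
X(C) = -44 + 11*C (X(C) = 11*(-4 + C) = -44 + 11*C)
D = 10318 (D = 22 - 104*(-44 + 11*(-5)) = 22 - 104*(-44 - 55) = 22 - 104*(-99) = 22 + 10296 = 10318)
D + (71 + R)*97 = 10318 + (71 + 0)*97 = 10318 + 71*97 = 10318 + 6887 = 17205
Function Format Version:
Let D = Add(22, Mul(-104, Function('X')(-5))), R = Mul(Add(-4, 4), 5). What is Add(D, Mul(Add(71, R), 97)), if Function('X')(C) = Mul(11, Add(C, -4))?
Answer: 17205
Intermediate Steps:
R = 0 (R = Mul(0, 5) = 0)
Function('X')(C) = Add(-44, Mul(11, C)) (Function('X')(C) = Mul(11, Add(-4, C)) = Add(-44, Mul(11, C)))
D = 10318 (D = Add(22, Mul(-104, Add(-44, Mul(11, -5)))) = Add(22, Mul(-104, Add(-44, -55))) = Add(22, Mul(-104, -99)) = Add(22, 10296) = 10318)
Add(D, Mul(Add(71, R), 97)) = Add(10318, Mul(Add(71, 0), 97)) = Add(10318, Mul(71, 97)) = Add(10318, 6887) = 17205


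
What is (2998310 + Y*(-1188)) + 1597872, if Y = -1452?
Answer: 6321158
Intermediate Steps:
(2998310 + Y*(-1188)) + 1597872 = (2998310 - 1452*(-1188)) + 1597872 = (2998310 + 1724976) + 1597872 = 4723286 + 1597872 = 6321158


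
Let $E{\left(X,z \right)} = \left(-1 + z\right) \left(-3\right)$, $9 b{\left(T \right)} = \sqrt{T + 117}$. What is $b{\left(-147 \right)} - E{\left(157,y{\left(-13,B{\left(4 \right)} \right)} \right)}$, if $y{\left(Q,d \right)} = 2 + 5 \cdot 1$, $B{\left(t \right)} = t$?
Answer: $18 + \frac{i \sqrt{30}}{9} \approx 18.0 + 0.60858 i$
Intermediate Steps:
$b{\left(T \right)} = \frac{\sqrt{117 + T}}{9}$ ($b{\left(T \right)} = \frac{\sqrt{T + 117}}{9} = \frac{\sqrt{117 + T}}{9}$)
$y{\left(Q,d \right)} = 7$ ($y{\left(Q,d \right)} = 2 + 5 = 7$)
$E{\left(X,z \right)} = 3 - 3 z$
$b{\left(-147 \right)} - E{\left(157,y{\left(-13,B{\left(4 \right)} \right)} \right)} = \frac{\sqrt{117 - 147}}{9} - \left(3 - 21\right) = \frac{\sqrt{-30}}{9} - \left(3 - 21\right) = \frac{i \sqrt{30}}{9} - -18 = \frac{i \sqrt{30}}{9} + 18 = 18 + \frac{i \sqrt{30}}{9}$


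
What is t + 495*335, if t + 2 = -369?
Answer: 165454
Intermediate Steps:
t = -371 (t = -2 - 369 = -371)
t + 495*335 = -371 + 495*335 = -371 + 165825 = 165454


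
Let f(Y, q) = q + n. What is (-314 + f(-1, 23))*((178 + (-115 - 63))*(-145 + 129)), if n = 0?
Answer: 0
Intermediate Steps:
f(Y, q) = q (f(Y, q) = q + 0 = q)
(-314 + f(-1, 23))*((178 + (-115 - 63))*(-145 + 129)) = (-314 + 23)*((178 + (-115 - 63))*(-145 + 129)) = -291*(178 - 178)*(-16) = -0*(-16) = -291*0 = 0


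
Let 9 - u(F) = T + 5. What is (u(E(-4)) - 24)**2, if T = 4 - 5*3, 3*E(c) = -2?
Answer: 81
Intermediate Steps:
E(c) = -2/3 (E(c) = (1/3)*(-2) = -2/3)
T = -11 (T = 4 - 15 = -11)
u(F) = 15 (u(F) = 9 - (-11 + 5) = 9 - 1*(-6) = 9 + 6 = 15)
(u(E(-4)) - 24)**2 = (15 - 24)**2 = (-9)**2 = 81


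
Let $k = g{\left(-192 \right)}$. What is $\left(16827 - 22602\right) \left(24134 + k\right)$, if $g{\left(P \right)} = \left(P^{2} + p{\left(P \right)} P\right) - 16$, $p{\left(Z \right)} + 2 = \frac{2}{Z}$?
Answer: $-354400200$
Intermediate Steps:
$p{\left(Z \right)} = -2 + \frac{2}{Z}$
$g{\left(P \right)} = -16 + P^{2} + P \left(-2 + \frac{2}{P}\right)$ ($g{\left(P \right)} = \left(P^{2} + \left(-2 + \frac{2}{P}\right) P\right) - 16 = \left(P^{2} + P \left(-2 + \frac{2}{P}\right)\right) - 16 = -16 + P^{2} + P \left(-2 + \frac{2}{P}\right)$)
$k = 37234$ ($k = -14 + \left(-192\right)^{2} - -384 = -14 + 36864 + 384 = 37234$)
$\left(16827 - 22602\right) \left(24134 + k\right) = \left(16827 - 22602\right) \left(24134 + 37234\right) = \left(16827 + \left(-24520 + 1918\right)\right) 61368 = \left(16827 - 22602\right) 61368 = \left(-5775\right) 61368 = -354400200$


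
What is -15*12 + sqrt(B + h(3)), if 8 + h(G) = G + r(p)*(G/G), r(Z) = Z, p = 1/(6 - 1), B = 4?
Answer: -180 + 2*I*sqrt(5)/5 ≈ -180.0 + 0.89443*I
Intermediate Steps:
p = 1/5 ≈ 0.20000
h(G) = -39/5 + G (h(G) = -8 + (G + (G/G)/5) = -8 + (G + (1/5)*1) = -8 + (G + 1/5) = -8 + (1/5 + G) = -39/5 + G)
-15*12 + sqrt(B + h(3)) = -15*12 + sqrt(4 + (-39/5 + 3)) = -180 + sqrt(4 - 24/5) = -180 + sqrt(-4/5) = -180 + 2*I*sqrt(5)/5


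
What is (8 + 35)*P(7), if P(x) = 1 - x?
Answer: -258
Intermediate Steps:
(8 + 35)*P(7) = (8 + 35)*(1 - 1*7) = 43*(1 - 7) = 43*(-6) = -258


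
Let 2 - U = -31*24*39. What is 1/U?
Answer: 1/29018 ≈ 3.4461e-5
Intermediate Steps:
U = 29018 (U = 2 - (-31*24)*39 = 2 - (-744)*39 = 2 - 1*(-29016) = 2 + 29016 = 29018)
1/U = 1/29018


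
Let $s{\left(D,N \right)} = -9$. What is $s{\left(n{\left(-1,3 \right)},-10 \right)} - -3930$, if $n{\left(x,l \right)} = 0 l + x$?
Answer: $3921$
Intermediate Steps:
$n{\left(x,l \right)} = x$ ($n{\left(x,l \right)} = 0 + x = x$)
$s{\left(n{\left(-1,3 \right)},-10 \right)} - -3930 = -9 - -3930 = -9 + 3930 = 3921$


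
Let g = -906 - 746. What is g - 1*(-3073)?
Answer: 1421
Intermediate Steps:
g = -1652
g - 1*(-3073) = -1652 - 1*(-3073) = -1652 + 3073 = 1421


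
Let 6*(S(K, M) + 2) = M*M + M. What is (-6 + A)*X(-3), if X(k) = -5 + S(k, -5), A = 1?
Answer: 55/3 ≈ 18.333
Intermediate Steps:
S(K, M) = -2 + M/6 + M**2/6 (S(K, M) = -2 + (M*M + M)/6 = -2 + (M**2 + M)/6 = -2 + (M + M**2)/6 = -2 + (M/6 + M**2/6) = -2 + M/6 + M**2/6)
X(k) = -11/3 (X(k) = -5 + (-2 + (1/6)*(-5) + (1/6)*(-5)**2) = -5 + (-2 - 5/6 + (1/6)*25) = -5 + (-2 - 5/6 + 25/6) = -5 + 4/3 = -11/3)
(-6 + A)*X(-3) = (-6 + 1)*(-11/3) = -5*(-11/3) = 55/3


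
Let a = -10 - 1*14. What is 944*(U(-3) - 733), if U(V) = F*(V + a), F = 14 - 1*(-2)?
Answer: -1099760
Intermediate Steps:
a = -24 (a = -10 - 14 = -24)
F = 16 (F = 14 + 2 = 16)
U(V) = -384 + 16*V (U(V) = 16*(V - 24) = 16*(-24 + V) = -384 + 16*V)
944*(U(-3) - 733) = 944*((-384 + 16*(-3)) - 733) = 944*((-384 - 48) - 733) = 944*(-432 - 733) = 944*(-1165) = -1099760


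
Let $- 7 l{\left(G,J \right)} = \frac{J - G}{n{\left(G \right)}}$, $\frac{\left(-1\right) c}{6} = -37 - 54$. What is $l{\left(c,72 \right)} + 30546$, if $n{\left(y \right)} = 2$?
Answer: $\frac{214059}{7} \approx 30580.0$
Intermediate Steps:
$c = 546$ ($c = - 6 \left(-37 - 54\right) = \left(-6\right) \left(-91\right) = 546$)
$l{\left(G,J \right)} = - \frac{J}{14} + \frac{G}{14}$ ($l{\left(G,J \right)} = - \frac{\left(J - G\right) \frac{1}{2}}{7} = - \frac{\frac{J}{2} - \frac{G}{2}}{7} = - \frac{J}{14} + \frac{G}{14}$)
$l{\left(c,72 \right)} + 30546 = \left(\left(- \frac{1}{14}\right) 72 + \frac{1}{14} \cdot 546\right) + 30546 = \left(- \frac{36}{7} + 39\right) + 30546 = \frac{237}{7} + 30546 = \frac{214059}{7}$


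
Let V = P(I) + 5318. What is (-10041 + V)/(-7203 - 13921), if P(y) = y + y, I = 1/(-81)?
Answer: 382565/1711044 ≈ 0.22359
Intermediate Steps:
I = -1/81 ≈ -0.012346
P(y) = 2*y
V = 430756/81 (V = 2*(-1/81) + 5318 = -2/81 + 5318 = 430756/81 ≈ 5318.0)
(-10041 + V)/(-7203 - 13921) = (-10041 + 430756/81)/(-7203 - 13921) = -382565/81/(-21124) = -382565/81*(-1/21124) = 382565/1711044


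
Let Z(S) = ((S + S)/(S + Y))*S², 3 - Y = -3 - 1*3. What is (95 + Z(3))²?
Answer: 39601/4 ≈ 9900.3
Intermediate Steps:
Y = 9 (Y = 3 - (-3 - 1*3) = 3 - (-3 - 3) = 3 - 1*(-6) = 3 + 6 = 9)
Z(S) = 2*S³/(9 + S) (Z(S) = ((S + S)/(S + 9))*S² = ((2*S)/(9 + S))*S² = (2*S/(9 + S))*S² = 2*S³/(9 + S))
(95 + Z(3))² = (95 + 2*3³/(9 + 3))² = (95 + 2*27/12)² = (95 + 2*27*(1/12))² = (95 + 9/2)² = (199/2)² = 39601/4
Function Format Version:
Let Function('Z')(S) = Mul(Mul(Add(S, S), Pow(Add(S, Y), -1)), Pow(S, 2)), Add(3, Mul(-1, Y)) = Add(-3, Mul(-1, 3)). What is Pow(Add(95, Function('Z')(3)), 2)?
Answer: Rational(39601, 4) ≈ 9900.3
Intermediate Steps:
Y = 9 (Y = Add(3, Mul(-1, Add(-3, Mul(-1, 3)))) = Add(3, Mul(-1, Add(-3, -3))) = Add(3, Mul(-1, -6)) = Add(3, 6) = 9)
Function('Z')(S) = Mul(2, Pow(S, 3), Pow(Add(9, S), -1)) (Function('Z')(S) = Mul(Mul(Add(S, S), Pow(Add(S, 9), -1)), Pow(S, 2)) = Mul(Mul(Mul(2, S), Pow(Add(9, S), -1)), Pow(S, 2)) = Mul(Mul(2, S, Pow(Add(9, S), -1)), Pow(S, 2)) = Mul(2, Pow(S, 3), Pow(Add(9, S), -1)))
Pow(Add(95, Function('Z')(3)), 2) = Pow(Add(95, Mul(2, Pow(3, 3), Pow(Add(9, 3), -1))), 2) = Pow(Add(95, Mul(2, 27, Pow(12, -1))), 2) = Pow(Add(95, Mul(2, 27, Rational(1, 12))), 2) = Pow(Add(95, Rational(9, 2)), 2) = Pow(Rational(199, 2), 2) = Rational(39601, 4)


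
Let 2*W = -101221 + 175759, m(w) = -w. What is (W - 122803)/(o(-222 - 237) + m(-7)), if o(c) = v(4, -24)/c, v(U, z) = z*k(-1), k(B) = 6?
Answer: -4362234/373 ≈ -11695.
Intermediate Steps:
W = 37269 (W = (-101221 + 175759)/2 = (½)*74538 = 37269)
v(U, z) = 6*z (v(U, z) = z*6 = 6*z)
o(c) = -144/c (o(c) = (6*(-24))/c = -144/c)
(W - 122803)/(o(-222 - 237) + m(-7)) = (37269 - 122803)/(-144/(-222 - 237) - 1*(-7)) = -85534/(-144/(-459) + 7) = -85534/(-144*(-1/459) + 7) = -85534/(16/51 + 7) = -85534/373/51 = -85534*51/373 = -4362234/373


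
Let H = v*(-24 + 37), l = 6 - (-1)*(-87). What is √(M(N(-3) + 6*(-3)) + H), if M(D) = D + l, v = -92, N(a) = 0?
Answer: I*√1295 ≈ 35.986*I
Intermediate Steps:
l = -81 (l = 6 - 1*87 = 6 - 87 = -81)
H = -1196 (H = -92*(-24 + 37) = -92*13 = -1196)
M(D) = -81 + D (M(D) = D - 81 = -81 + D)
√(M(N(-3) + 6*(-3)) + H) = √((-81 + (0 + 6*(-3))) - 1196) = √((-81 + (0 - 18)) - 1196) = √((-81 - 18) - 1196) = √(-99 - 1196) = √(-1295) = I*√1295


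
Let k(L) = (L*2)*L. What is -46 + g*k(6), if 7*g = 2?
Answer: -178/7 ≈ -25.429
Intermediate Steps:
g = 2/7 (g = (⅐)*2 = 2/7 ≈ 0.28571)
k(L) = 2*L² (k(L) = (2*L)*L = 2*L²)
-46 + g*k(6) = -46 + 2*(2*6²)/7 = -46 + 2*(2*36)/7 = -46 + (2/7)*72 = -46 + 144/7 = -178/7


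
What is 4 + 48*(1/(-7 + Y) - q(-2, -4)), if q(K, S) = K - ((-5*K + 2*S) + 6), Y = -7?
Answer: 3364/7 ≈ 480.57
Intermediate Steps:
q(K, S) = -6 - 2*S + 6*K (q(K, S) = K - (6 - 5*K + 2*S) = K + (-6 - 2*S + 5*K) = -6 - 2*S + 6*K)
4 + 48*(1/(-7 + Y) - q(-2, -4)) = 4 + 48*(1/(-7 - 7) - (-6 - 2*(-4) + 6*(-2))) = 4 + 48*(1/(-14) - (-6 + 8 - 12)) = 4 + 48*(-1/14 - 1*(-10)) = 4 + 48*(-1/14 + 10) = 4 + 48*(139/14) = 4 + 3336/7 = 3364/7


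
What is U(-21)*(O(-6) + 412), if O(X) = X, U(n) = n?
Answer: -8526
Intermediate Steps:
U(-21)*(O(-6) + 412) = -21*(-6 + 412) = -21*406 = -8526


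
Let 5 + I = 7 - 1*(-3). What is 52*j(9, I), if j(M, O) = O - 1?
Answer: 208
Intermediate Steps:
I = 5 (I = -5 + (7 - 1*(-3)) = -5 + (7 + 3) = -5 + 10 = 5)
j(M, O) = -1 + O
52*j(9, I) = 52*(-1 + 5) = 52*4 = 208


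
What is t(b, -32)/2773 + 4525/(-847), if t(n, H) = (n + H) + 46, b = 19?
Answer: -12519874/2348731 ≈ -5.3305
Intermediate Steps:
t(n, H) = 46 + H + n (t(n, H) = (H + n) + 46 = 46 + H + n)
t(b, -32)/2773 + 4525/(-847) = (46 - 32 + 19)/2773 + 4525/(-847) = 33*(1/2773) + 4525*(-1/847) = 33/2773 - 4525/847 = -12519874/2348731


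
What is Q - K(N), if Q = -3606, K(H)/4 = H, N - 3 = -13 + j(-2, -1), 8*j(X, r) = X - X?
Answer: -3566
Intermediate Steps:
j(X, r) = 0 (j(X, r) = (X - X)/8 = (1/8)*0 = 0)
N = -10 (N = 3 + (-13 + 0) = 3 - 13 = -10)
K(H) = 4*H
Q - K(N) = -3606 - 4*(-10) = -3606 - 1*(-40) = -3606 + 40 = -3566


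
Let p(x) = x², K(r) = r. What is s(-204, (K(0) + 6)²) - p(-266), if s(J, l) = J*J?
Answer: -29140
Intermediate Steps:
s(J, l) = J²
s(-204, (K(0) + 6)²) - p(-266) = (-204)² - 1*(-266)² = 41616 - 1*70756 = 41616 - 70756 = -29140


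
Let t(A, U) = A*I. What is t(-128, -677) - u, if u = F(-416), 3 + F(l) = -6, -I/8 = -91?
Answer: -93175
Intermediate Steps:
I = 728 (I = -8*(-91) = 728)
F(l) = -9 (F(l) = -3 - 6 = -9)
u = -9
t(A, U) = 728*A (t(A, U) = A*728 = 728*A)
t(-128, -677) - u = 728*(-128) - 1*(-9) = -93184 + 9 = -93175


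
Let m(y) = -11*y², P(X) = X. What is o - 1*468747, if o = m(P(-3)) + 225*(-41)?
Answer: -478071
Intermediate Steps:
o = -9324 (o = -11*(-3)² + 225*(-41) = -11*9 - 9225 = -99 - 9225 = -9324)
o - 1*468747 = -9324 - 1*468747 = -9324 - 468747 = -478071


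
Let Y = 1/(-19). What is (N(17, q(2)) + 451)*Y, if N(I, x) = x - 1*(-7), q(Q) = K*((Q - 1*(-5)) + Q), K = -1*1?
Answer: -449/19 ≈ -23.632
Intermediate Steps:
Y = -1/19 ≈ -0.052632
K = -1
q(Q) = -5 - 2*Q (q(Q) = -((Q - 1*(-5)) + Q) = -((Q + 5) + Q) = -((5 + Q) + Q) = -(5 + 2*Q) = -5 - 2*Q)
N(I, x) = 7 + x (N(I, x) = x + 7 = 7 + x)
(N(17, q(2)) + 451)*Y = ((7 + (-5 - 2*2)) + 451)*(-1/19) = ((7 + (-5 - 4)) + 451)*(-1/19) = ((7 - 9) + 451)*(-1/19) = (-2 + 451)*(-1/19) = 449*(-1/19) = -449/19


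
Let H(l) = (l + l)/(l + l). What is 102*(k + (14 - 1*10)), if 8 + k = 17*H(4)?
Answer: 1326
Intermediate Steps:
H(l) = 1 (H(l) = (2*l)/((2*l)) = (2*l)*(1/(2*l)) = 1)
k = 9 (k = -8 + 17*1 = -8 + 17 = 9)
102*(k + (14 - 1*10)) = 102*(9 + (14 - 1*10)) = 102*(9 + (14 - 10)) = 102*(9 + 4) = 102*13 = 1326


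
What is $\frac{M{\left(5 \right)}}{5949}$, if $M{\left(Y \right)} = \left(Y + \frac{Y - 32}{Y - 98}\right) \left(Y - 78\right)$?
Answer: $- \frac{11972}{184419} \approx -0.064917$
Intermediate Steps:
$M{\left(Y \right)} = \left(-78 + Y\right) \left(Y + \frac{-32 + Y}{-98 + Y}\right)$ ($M{\left(Y \right)} = \left(Y + \frac{-32 + Y}{-98 + Y}\right) \left(-78 + Y\right) = \left(-78 + Y\right) \left(Y + \frac{-32 + Y}{-98 + Y}\right)$)
$\frac{M{\left(5 \right)}}{5949} = \frac{\frac{1}{-98 + 5} \left(2496 + 5^{3} - 175 \cdot 5^{2} + 7534 \cdot 5\right)}{5949} = \frac{2496 + 125 - 4375 + 37670}{-93} \cdot \frac{1}{5949} = - \frac{2496 + 125 - 4375 + 37670}{93} \cdot \frac{1}{5949} = \left(- \frac{1}{93}\right) 35916 \cdot \frac{1}{5949} = \left(- \frac{11972}{31}\right) \frac{1}{5949} = - \frac{11972}{184419}$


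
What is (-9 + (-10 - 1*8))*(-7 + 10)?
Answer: -81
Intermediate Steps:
(-9 + (-10 - 1*8))*(-7 + 10) = (-9 + (-10 - 8))*3 = (-9 - 18)*3 = -27*3 = -81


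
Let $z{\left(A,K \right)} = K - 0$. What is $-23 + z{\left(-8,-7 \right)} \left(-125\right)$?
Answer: $852$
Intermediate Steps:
$z{\left(A,K \right)} = K$ ($z{\left(A,K \right)} = K + 0 = K$)
$-23 + z{\left(-8,-7 \right)} \left(-125\right) = -23 - -875 = -23 + 875 = 852$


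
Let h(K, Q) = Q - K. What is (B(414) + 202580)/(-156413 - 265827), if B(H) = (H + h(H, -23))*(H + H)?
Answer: -11471/26390 ≈ -0.43467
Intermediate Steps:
B(H) = -46*H (B(H) = (H + (-23 - H))*(H + H) = -46*H)
(B(414) + 202580)/(-156413 - 265827) = (-46*414 + 202580)/(-156413 - 265827) = (-19044 + 202580)/(-422240) = 183536*(-1/422240) = -11471/26390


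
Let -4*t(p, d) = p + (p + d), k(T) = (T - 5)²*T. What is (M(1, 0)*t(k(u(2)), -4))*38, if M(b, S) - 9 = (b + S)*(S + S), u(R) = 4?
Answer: -342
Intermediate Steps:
k(T) = T*(-5 + T)² (k(T) = (-5 + T)²*T = T*(-5 + T)²)
t(p, d) = -p/2 - d/4 (t(p, d) = -(p + (p + d))/4 = -(p + (d + p))/4 = -(d + 2*p)/4 = -p/2 - d/4)
M(b, S) = 9 + 2*S*(S + b) (M(b, S) = 9 + (b + S)*(S + S) = 9 + (S + b)*(2*S) = 9 + 2*S*(S + b))
(M(1, 0)*t(k(u(2)), -4))*38 = ((9 + 2*0² + 2*0*1)*(-2*(-5 + 4)² - ¼*(-4)))*38 = ((9 + 2*0 + 0)*(-2*(-1)² + 1))*38 = ((9 + 0 + 0)*(-2 + 1))*38 = (9*(-½*4 + 1))*38 = (9*(-2 + 1))*38 = (9*(-1))*38 = -9*38 = -342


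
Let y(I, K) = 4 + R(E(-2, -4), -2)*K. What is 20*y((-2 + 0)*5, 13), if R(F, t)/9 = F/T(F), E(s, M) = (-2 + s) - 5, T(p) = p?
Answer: 2420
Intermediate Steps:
E(s, M) = -7 + s
R(F, t) = 9 (R(F, t) = 9*(F/F) = 9*1 = 9)
y(I, K) = 4 + 9*K
20*y((-2 + 0)*5, 13) = 20*(4 + 9*13) = 20*(4 + 117) = 20*121 = 2420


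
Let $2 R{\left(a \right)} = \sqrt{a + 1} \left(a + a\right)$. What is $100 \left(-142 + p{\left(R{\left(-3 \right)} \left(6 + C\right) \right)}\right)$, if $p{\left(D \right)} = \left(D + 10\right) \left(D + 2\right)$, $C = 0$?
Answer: $-77000 - 21600 i \sqrt{2} \approx -77000.0 - 30547.0 i$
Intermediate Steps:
$R{\left(a \right)} = a \sqrt{1 + a}$ ($R{\left(a \right)} = \frac{\sqrt{a + 1} \left(a + a\right)}{2} = \frac{\sqrt{1 + a} 2 a}{2} = \frac{2 a \sqrt{1 + a}}{2} = a \sqrt{1 + a}$)
$p{\left(D \right)} = \left(2 + D\right) \left(10 + D\right)$ ($p{\left(D \right)} = \left(10 + D\right) \left(2 + D\right) = \left(2 + D\right) \left(10 + D\right)$)
$100 \left(-142 + p{\left(R{\left(-3 \right)} \left(6 + C\right) \right)}\right) = 100 \left(-142 + \left(20 + \left(- 3 \sqrt{1 - 3} \left(6 + 0\right)\right)^{2} + 12 - 3 \sqrt{1 - 3} \left(6 + 0\right)\right)\right) = 100 \left(-142 + \left(20 + \left(- 3 \sqrt{-2} \cdot 6\right)^{2} + 12 - 3 \sqrt{-2} \cdot 6\right)\right) = 100 \left(-142 + \left(20 + \left(- 3 i \sqrt{2} \cdot 6\right)^{2} + 12 - 3 i \sqrt{2} \cdot 6\right)\right) = 100 \left(-142 + \left(20 + \left(- 18 i \sqrt{2}\right)^{2} + 12 \left(- 18 i \sqrt{2}\right)\right)\right) = 100 \left(-142 - \left(628 + 216 i \sqrt{2}\right)\right) = 100 \left(-770 - 216 i \sqrt{2}\right) = -77000 - 21600 i \sqrt{2}$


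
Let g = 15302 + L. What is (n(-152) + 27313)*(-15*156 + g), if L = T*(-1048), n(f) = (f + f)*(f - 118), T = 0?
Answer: 1417952066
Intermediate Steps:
n(f) = 2*f*(-118 + f) (n(f) = (2*f)*(-118 + f) = 2*f*(-118 + f))
L = 0 (L = 0*(-1048) = 0)
g = 15302 (g = 15302 + 0 = 15302)
(n(-152) + 27313)*(-15*156 + g) = (2*(-152)*(-118 - 152) + 27313)*(-15*156 + 15302) = (2*(-152)*(-270) + 27313)*(-2340 + 15302) = (82080 + 27313)*12962 = 109393*12962 = 1417952066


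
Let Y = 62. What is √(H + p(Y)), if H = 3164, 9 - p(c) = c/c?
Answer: 2*√793 ≈ 56.320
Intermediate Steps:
p(c) = 8 (p(c) = 9 - c/c = 9 - 1*1 = 9 - 1 = 8)
√(H + p(Y)) = √(3164 + 8) = √3172 = 2*√793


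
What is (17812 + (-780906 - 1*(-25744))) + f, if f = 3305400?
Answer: 2568050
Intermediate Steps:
(17812 + (-780906 - 1*(-25744))) + f = (17812 + (-780906 - 1*(-25744))) + 3305400 = (17812 + (-780906 + 25744)) + 3305400 = (17812 - 755162) + 3305400 = -737350 + 3305400 = 2568050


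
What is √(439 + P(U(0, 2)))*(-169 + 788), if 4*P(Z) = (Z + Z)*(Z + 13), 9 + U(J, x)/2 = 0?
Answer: 13618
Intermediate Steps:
U(J, x) = -18 (U(J, x) = -18 + 2*0 = -18 + 0 = -18)
P(Z) = Z*(13 + Z)/2 (P(Z) = ((Z + Z)*(Z + 13))/4 = ((2*Z)*(13 + Z))/4 = (2*Z*(13 + Z))/4 = Z*(13 + Z)/2)
√(439 + P(U(0, 2)))*(-169 + 788) = √(439 + (½)*(-18)*(13 - 18))*(-169 + 788) = √(439 + (½)*(-18)*(-5))*619 = √(439 + 45)*619 = √484*619 = 22*619 = 13618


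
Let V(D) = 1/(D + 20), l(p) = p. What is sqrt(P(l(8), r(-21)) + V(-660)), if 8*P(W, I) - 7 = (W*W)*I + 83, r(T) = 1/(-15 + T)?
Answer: sqrt(635110)/240 ≈ 3.3206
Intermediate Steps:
V(D) = 1/(20 + D)
P(W, I) = 45/4 + I*W**2/8 (P(W, I) = 7/8 + ((W*W)*I + 83)/8 = 7/8 + (W**2*I + 83)/8 = 7/8 + (I*W**2 + 83)/8 = 7/8 + (83 + I*W**2)/8 = 7/8 + (83/8 + I*W**2/8) = 45/4 + I*W**2/8)
sqrt(P(l(8), r(-21)) + V(-660)) = sqrt((45/4 + (1/8)*8**2/(-15 - 21)) + 1/(20 - 660)) = sqrt((45/4 + (1/8)*64/(-36)) + 1/(-640)) = sqrt((45/4 + (1/8)*(-1/36)*64) - 1/640) = sqrt((45/4 - 2/9) - 1/640) = sqrt(397/36 - 1/640) = sqrt(63511/5760) = sqrt(635110)/240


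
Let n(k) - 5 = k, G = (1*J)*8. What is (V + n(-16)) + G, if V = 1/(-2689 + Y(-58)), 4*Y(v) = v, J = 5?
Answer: 156801/5407 ≈ 29.000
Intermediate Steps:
G = 40 (G = (1*5)*8 = 5*8 = 40)
Y(v) = v/4
n(k) = 5 + k
V = -2/5407 (V = 1/(-2689 + (¼)*(-58)) = 1/(-2689 - 29/2) = 1/(-5407/2) = -2/5407 ≈ -0.00036989)
(V + n(-16)) + G = (-2/5407 + (5 - 16)) + 40 = (-2/5407 - 11) + 40 = -59479/5407 + 40 = 156801/5407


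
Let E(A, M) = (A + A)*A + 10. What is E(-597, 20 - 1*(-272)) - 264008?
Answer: 448820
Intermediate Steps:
E(A, M) = 10 + 2*A² (E(A, M) = (2*A)*A + 10 = 2*A² + 10 = 10 + 2*A²)
E(-597, 20 - 1*(-272)) - 264008 = (10 + 2*(-597)²) - 264008 = (10 + 2*356409) - 264008 = (10 + 712818) - 264008 = 712828 - 264008 = 448820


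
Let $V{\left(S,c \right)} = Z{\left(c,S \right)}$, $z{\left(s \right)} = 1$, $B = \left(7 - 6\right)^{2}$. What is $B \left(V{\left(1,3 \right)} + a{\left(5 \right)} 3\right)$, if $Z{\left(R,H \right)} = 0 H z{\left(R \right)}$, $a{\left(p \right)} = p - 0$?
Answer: $15$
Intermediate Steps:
$B = 1$ ($B = 1^{2} = 1$)
$a{\left(p \right)} = p$ ($a{\left(p \right)} = p + 0 = p$)
$Z{\left(R,H \right)} = 0$ ($Z{\left(R,H \right)} = 0 H 1 = 0 \cdot 1 = 0$)
$V{\left(S,c \right)} = 0$
$B \left(V{\left(1,3 \right)} + a{\left(5 \right)} 3\right) = 1 \left(0 + 5 \cdot 3\right) = 1 \left(0 + 15\right) = 1 \cdot 15 = 15$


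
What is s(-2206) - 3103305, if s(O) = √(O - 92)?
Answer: -3103305 + I*√2298 ≈ -3.1033e+6 + 47.937*I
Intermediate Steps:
s(O) = √(-92 + O)
s(-2206) - 3103305 = √(-92 - 2206) - 3103305 = √(-2298) - 3103305 = I*√2298 - 3103305 = -3103305 + I*√2298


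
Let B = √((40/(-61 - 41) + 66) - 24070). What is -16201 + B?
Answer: -16201 + 4*I*√3902214/51 ≈ -16201.0 + 154.93*I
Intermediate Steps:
B = 4*I*√3902214/51 (B = √((40/(-102) + 66) - 24070) = √((-1/102*40 + 66) - 24070) = √((-20/51 + 66) - 24070) = √(3346/51 - 24070) = √(-1224224/51) = 4*I*√3902214/51 ≈ 154.93*I)
-16201 + B = -16201 + 4*I*√3902214/51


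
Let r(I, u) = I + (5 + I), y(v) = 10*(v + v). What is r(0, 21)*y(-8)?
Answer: -800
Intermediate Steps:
y(v) = 20*v (y(v) = 10*(2*v) = 20*v)
r(I, u) = 5 + 2*I
r(0, 21)*y(-8) = (5 + 2*0)*(20*(-8)) = (5 + 0)*(-160) = 5*(-160) = -800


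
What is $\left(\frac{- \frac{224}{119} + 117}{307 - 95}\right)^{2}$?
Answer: $\frac{3829849}{12988816} \approx 0.29486$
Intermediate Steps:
$\left(\frac{- \frac{224}{119} + 117}{307 - 95}\right)^{2} = \left(\frac{\left(-224\right) \frac{1}{119} + 117}{212}\right)^{2} = \left(\left(- \frac{32}{17} + 117\right) \frac{1}{212}\right)^{2} = \left(\frac{1957}{17} \cdot \frac{1}{212}\right)^{2} = \left(\frac{1957}{3604}\right)^{2} = \frac{3829849}{12988816}$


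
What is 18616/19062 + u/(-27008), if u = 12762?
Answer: 64877921/128706624 ≈ 0.50408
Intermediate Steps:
18616/19062 + u/(-27008) = 18616/19062 + 12762/(-27008) = 18616*(1/19062) + 12762*(-1/27008) = 9308/9531 - 6381/13504 = 64877921/128706624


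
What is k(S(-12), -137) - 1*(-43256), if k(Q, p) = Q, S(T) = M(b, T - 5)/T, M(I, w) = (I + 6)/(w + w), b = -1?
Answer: 17648453/408 ≈ 43256.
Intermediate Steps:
M(I, w) = (6 + I)/(2*w) (M(I, w) = (6 + I)/((2*w)) = (6 + I)*(1/(2*w)) = (6 + I)/(2*w))
S(T) = 5/(2*T*(-5 + T)) (S(T) = ((6 - 1)/(2*(T - 5)))/T = ((½)*5/(-5 + T))/T = (5/(2*(-5 + T)))/T = 5/(2*T*(-5 + T)))
k(S(-12), -137) - 1*(-43256) = (5/2)/(-12*(-5 - 12)) - 1*(-43256) = (5/2)*(-1/12)/(-17) + 43256 = (5/2)*(-1/12)*(-1/17) + 43256 = 5/408 + 43256 = 17648453/408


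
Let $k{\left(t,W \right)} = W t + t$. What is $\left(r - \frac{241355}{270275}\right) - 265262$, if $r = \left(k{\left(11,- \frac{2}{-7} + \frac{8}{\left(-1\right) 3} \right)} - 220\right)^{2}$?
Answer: $- \frac{5004801896666}{23838255} \approx -2.0995 \cdot 10^{5}$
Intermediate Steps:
$k{\left(t,W \right)} = t + W t$
$r = \frac{24393721}{441}$ ($r = \left(11 \left(1 + \left(- \frac{2}{-7} + \frac{8}{\left(-1\right) 3}\right)\right) - 220\right)^{2} = \left(11 \left(1 + \left(\left(-2\right) \left(- \frac{1}{7}\right) + \frac{8}{-3}\right)\right) - 220\right)^{2} = \left(11 \left(1 + \left(\frac{2}{7} + 8 \left(- \frac{1}{3}\right)\right)\right) - 220\right)^{2} = \left(11 \left(1 + \left(\frac{2}{7} - \frac{8}{3}\right)\right) - 220\right)^{2} = \left(11 \left(1 - \frac{50}{21}\right) - 220\right)^{2} = \left(11 \left(- \frac{29}{21}\right) - 220\right)^{2} = \left(- \frac{319}{21} - 220\right)^{2} = \left(- \frac{4939}{21}\right)^{2} = \frac{24393721}{441} \approx 55315.0$)
$\left(r - \frac{241355}{270275}\right) - 265262 = \left(\frac{24393721}{441} - \frac{241355}{270275}\right) - 265262 = \left(\frac{24393721}{441} - \frac{48271}{54055}\right) - 265262 = \frac{1318581301144}{23838255} - 265262 = - \frac{5004801896666}{23838255}$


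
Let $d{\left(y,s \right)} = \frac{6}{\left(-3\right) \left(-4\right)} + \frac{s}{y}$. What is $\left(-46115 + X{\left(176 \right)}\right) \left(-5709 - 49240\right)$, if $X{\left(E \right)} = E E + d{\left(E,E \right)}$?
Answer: $\frac{1663580975}{2} \approx 8.3179 \cdot 10^{8}$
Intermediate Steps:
$d{\left(y,s \right)} = \frac{1}{2} + \frac{s}{y}$ ($d{\left(y,s \right)} = \frac{6}{12} + \frac{s}{y} = 6 \cdot \frac{1}{12} + \frac{s}{y} = \frac{1}{2} + \frac{s}{y}$)
$X{\left(E \right)} = \frac{3}{2} + E^{2}$ ($X{\left(E \right)} = E E + \frac{E + \frac{E}{2}}{E} = E^{2} + \frac{\frac{3}{2} E}{E} = E^{2} + \frac{3}{2} = \frac{3}{2} + E^{2}$)
$\left(-46115 + X{\left(176 \right)}\right) \left(-5709 - 49240\right) = \left(-46115 + \left(\frac{3}{2} + 176^{2}\right)\right) \left(-5709 - 49240\right) = \left(-46115 + \left(\frac{3}{2} + 30976\right)\right) \left(-54949\right) = \left(-46115 + \frac{61955}{2}\right) \left(-54949\right) = \left(- \frac{30275}{2}\right) \left(-54949\right) = \frac{1663580975}{2}$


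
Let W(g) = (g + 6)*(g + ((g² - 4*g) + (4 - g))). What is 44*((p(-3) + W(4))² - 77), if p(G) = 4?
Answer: 81796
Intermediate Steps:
W(g) = (6 + g)*(4 + g² - 4*g) (W(g) = (6 + g)*(g + (4 + g² - 5*g)) = (6 + g)*(4 + g² - 4*g))
44*((p(-3) + W(4))² - 77) = 44*((4 + (24 + 4³ - 20*4 + 2*4²))² - 77) = 44*((4 + (24 + 64 - 80 + 2*16))² - 77) = 44*((4 + (24 + 64 - 80 + 32))² - 77) = 44*((4 + 40)² - 77) = 44*(44² - 77) = 44*(1936 - 77) = 44*1859 = 81796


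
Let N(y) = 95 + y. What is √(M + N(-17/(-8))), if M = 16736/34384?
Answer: √7212650018/8596 ≈ 9.8799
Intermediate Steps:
M = 1046/2149 (M = 16736*(1/34384) = 1046/2149 ≈ 0.48674)
√(M + N(-17/(-8))) = √(1046/2149 + (95 - 17/(-8))) = √(1046/2149 + (95 - 17*(-⅛))) = √(1046/2149 + (95 + 17/8)) = √(1046/2149 + 777/8) = √(1678141/17192) = √7212650018/8596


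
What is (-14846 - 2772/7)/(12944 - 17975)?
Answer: 15242/5031 ≈ 3.0296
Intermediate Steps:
(-14846 - 2772/7)/(12944 - 17975) = (-14846 - 2772/7)/(-5031) = (-14846 - 462*6/7)*(-1/5031) = (-14846 - 396)*(-1/5031) = -15242*(-1/5031) = 15242/5031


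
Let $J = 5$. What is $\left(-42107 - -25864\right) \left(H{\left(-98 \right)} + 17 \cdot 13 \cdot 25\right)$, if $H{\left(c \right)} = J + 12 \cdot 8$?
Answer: $-91383118$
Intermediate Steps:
$H{\left(c \right)} = 101$ ($H{\left(c \right)} = 5 + 12 \cdot 8 = 5 + 96 = 101$)
$\left(-42107 - -25864\right) \left(H{\left(-98 \right)} + 17 \cdot 13 \cdot 25\right) = \left(-42107 - -25864\right) \left(101 + 17 \cdot 13 \cdot 25\right) = \left(-42107 + 25864\right) \left(101 + 221 \cdot 25\right) = - 16243 \left(101 + 5525\right) = \left(-16243\right) 5626 = -91383118$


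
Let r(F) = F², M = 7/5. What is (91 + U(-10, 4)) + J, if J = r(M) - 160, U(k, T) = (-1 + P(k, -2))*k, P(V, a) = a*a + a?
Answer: -1926/25 ≈ -77.040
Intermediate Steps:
M = 7/5 (M = 7*(⅕) = 7/5 ≈ 1.4000)
P(V, a) = a + a² (P(V, a) = a² + a = a + a²)
U(k, T) = k (U(k, T) = (-1 - 2*(1 - 2))*k = (-1 - 2*(-1))*k = (-1 + 2)*k = 1*k = k)
J = -3951/25 (J = (7/5)² - 160 = 49/25 - 160 = -3951/25 ≈ -158.04)
(91 + U(-10, 4)) + J = (91 - 10) - 3951/25 = 81 - 3951/25 = -1926/25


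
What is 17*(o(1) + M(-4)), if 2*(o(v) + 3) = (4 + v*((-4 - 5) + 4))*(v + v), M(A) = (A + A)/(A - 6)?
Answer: -272/5 ≈ -54.400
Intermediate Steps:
M(A) = 2*A/(-6 + A) (M(A) = (2*A)/(-6 + A) = 2*A/(-6 + A))
o(v) = -3 + v*(4 - 5*v) (o(v) = -3 + ((4 + v*((-4 - 5) + 4))*(v + v))/2 = -3 + ((4 + v*(-9 + 4))*(2*v))/2 = -3 + ((4 + v*(-5))*(2*v))/2 = -3 + ((4 - 5*v)*(2*v))/2 = -3 + (2*v*(4 - 5*v))/2 = -3 + v*(4 - 5*v))
17*(o(1) + M(-4)) = 17*((-3 - 5*1² + 4*1) + 2*(-4)/(-6 - 4)) = 17*((-3 - 5*1 + 4) + 2*(-4)/(-10)) = 17*((-3 - 5 + 4) + 2*(-4)*(-⅒)) = 17*(-4 + ⅘) = 17*(-16/5) = -272/5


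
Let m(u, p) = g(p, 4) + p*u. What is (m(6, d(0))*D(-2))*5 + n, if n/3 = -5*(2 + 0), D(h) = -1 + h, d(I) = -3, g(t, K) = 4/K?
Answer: 225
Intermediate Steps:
m(u, p) = 1 + p*u (m(u, p) = 4/4 + p*u = 4*(¼) + p*u = 1 + p*u)
n = -30 (n = 3*(-5*(2 + 0)) = 3*(-5*2) = 3*(-10) = -30)
(m(6, d(0))*D(-2))*5 + n = ((1 - 3*6)*(-1 - 2))*5 - 30 = ((1 - 18)*(-3))*5 - 30 = -17*(-3)*5 - 30 = 51*5 - 30 = 255 - 30 = 225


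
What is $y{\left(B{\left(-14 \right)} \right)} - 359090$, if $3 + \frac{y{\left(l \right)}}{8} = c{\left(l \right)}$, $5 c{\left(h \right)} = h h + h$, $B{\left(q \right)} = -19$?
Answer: $- \frac{1792834}{5} \approx -3.5857 \cdot 10^{5}$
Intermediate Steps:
$c{\left(h \right)} = \frac{h}{5} + \frac{h^{2}}{5}$ ($c{\left(h \right)} = \frac{h h + h}{5} = \frac{h^{2} + h}{5} = \frac{h + h^{2}}{5} = \frac{h}{5} + \frac{h^{2}}{5}$)
$y{\left(l \right)} = -24 + \frac{8 l \left(1 + l\right)}{5}$ ($y{\left(l \right)} = -24 + 8 \frac{l \left(1 + l\right)}{5} = -24 + \frac{8 l \left(1 + l\right)}{5}$)
$y{\left(B{\left(-14 \right)} \right)} - 359090 = \left(-24 + \frac{8}{5} \left(-19\right) \left(1 - 19\right)\right) - 359090 = \left(-24 + \frac{8}{5} \left(-19\right) \left(-18\right)\right) - 359090 = \left(-24 + \frac{2736}{5}\right) - 359090 = \frac{2616}{5} - 359090 = - \frac{1792834}{5}$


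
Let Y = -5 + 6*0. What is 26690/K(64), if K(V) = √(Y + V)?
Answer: 26690*√59/59 ≈ 3474.7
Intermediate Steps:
Y = -5 (Y = -5 + 0 = -5)
K(V) = √(-5 + V)
26690/K(64) = 26690/(√(-5 + 64)) = 26690/(√59) = 26690*(√59/59) = 26690*√59/59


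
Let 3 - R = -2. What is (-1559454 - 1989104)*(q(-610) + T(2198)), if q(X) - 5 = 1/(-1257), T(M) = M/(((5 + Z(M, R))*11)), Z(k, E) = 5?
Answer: -6128583225154/69135 ≈ -8.8647e+7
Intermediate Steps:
R = 5 (R = 3 - 1*(-2) = 3 + 2 = 5)
T(M) = M/110 (T(M) = M/(((5 + 5)*11)) = M/((10*11)) = M/110)
q(X) = 6284/1257 (q(X) = 5 + 1/(-1257) = 5 - 1/1257 = 6284/1257)
(-1559454 - 1989104)*(q(-610) + T(2198)) = (-1559454 - 1989104)*(6284/1257 + (1/110)*2198) = -3548558*(6284/1257 + 1099/55) = -3548558*1727063/69135 = -6128583225154/69135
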